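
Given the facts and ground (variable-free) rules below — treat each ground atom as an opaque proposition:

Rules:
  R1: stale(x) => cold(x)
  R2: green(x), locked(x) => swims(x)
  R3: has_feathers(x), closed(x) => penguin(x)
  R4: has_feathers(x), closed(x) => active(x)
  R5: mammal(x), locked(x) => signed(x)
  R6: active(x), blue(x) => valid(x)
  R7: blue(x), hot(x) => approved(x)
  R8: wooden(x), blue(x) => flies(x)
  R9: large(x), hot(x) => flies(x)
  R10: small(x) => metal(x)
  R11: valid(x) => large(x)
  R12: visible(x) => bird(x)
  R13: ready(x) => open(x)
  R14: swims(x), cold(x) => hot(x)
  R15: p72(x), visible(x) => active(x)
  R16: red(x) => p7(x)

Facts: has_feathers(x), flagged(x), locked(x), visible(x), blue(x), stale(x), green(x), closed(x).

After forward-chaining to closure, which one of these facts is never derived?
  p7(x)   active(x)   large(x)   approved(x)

Round 1 — R1, R2, R3, R4, R12, derive cold(x), swims(x), penguin(x), active(x), bird(x).
Round 2 — R6, R14, derive valid(x), hot(x).
Round 3 — R7, R11, derive approved(x), large(x).
Round 4 — R9, derive flies(x).
Derived: active(x) (round 1), large(x) (round 3), approved(x) (round 3). p7(x) never appears in any round.

p7(x)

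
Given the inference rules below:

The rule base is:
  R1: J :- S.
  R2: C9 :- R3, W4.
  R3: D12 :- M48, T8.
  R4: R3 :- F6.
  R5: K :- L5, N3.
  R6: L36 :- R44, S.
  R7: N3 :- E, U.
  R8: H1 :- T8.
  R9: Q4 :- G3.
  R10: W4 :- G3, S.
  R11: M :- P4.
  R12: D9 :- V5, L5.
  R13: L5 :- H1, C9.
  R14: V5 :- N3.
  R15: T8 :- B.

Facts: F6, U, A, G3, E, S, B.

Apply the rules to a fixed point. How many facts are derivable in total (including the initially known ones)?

19

[1] R1 [J :- S.]; R4 [R3 :- F6.]; R7 [N3 :- E, U.]; R9 [Q4 :- G3.]; R10 [W4 :- G3, S.]; R15 [T8 :- B.]. ⇒ new: J, R3, N3, Q4, W4, T8.
[2] R2 [C9 :- R3, W4.]; R8 [H1 :- T8.]; R14 [V5 :- N3.]. ⇒ new: C9, H1, V5.
[3] R13 [L5 :- H1, C9.]. ⇒ new: L5.
[4] R5 [K :- L5, N3.]; R12 [D9 :- V5, L5.]. ⇒ new: K, D9.
Closure: {A, B, C9, D9, E, F6, G3, H1, J, K, L5, N3, Q4, R3, S, T8, U, V5, W4} — 19 facts.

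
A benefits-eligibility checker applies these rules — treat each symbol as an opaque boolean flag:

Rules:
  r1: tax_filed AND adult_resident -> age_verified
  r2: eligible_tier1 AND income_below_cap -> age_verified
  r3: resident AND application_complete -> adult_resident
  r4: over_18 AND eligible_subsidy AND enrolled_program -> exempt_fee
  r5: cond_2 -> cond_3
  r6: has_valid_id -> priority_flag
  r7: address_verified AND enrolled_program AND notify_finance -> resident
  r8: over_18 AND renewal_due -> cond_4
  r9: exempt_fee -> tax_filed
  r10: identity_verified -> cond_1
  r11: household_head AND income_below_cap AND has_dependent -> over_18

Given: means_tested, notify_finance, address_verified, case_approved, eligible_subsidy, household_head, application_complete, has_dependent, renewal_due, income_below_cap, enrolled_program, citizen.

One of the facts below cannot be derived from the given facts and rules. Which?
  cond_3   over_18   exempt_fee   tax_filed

cond_3

Round 1 fires r7, r11, giving resident, over_18.
Round 2 fires r3, r4, r8, giving adult_resident, exempt_fee, cond_4.
Round 3 fires r9, giving tax_filed.
Round 4 fires r1, giving age_verified.
Derived: tax_filed (round 3), exempt_fee (round 2), over_18 (round 1). cond_3 never appears in any round.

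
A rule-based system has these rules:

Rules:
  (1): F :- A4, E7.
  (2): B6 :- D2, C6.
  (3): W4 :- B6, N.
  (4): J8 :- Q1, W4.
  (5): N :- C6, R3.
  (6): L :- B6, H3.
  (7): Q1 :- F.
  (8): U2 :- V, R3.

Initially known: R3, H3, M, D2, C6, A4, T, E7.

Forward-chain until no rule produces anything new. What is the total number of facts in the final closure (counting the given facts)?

15

Round 1: (1) [F :- A4, E7.]; (2) [B6 :- D2, C6.]; (5) [N :- C6, R3.]. Adds F, B6, N.
Round 2: (3) [W4 :- B6, N.]; (6) [L :- B6, H3.]; (7) [Q1 :- F.]. Adds W4, L, Q1.
Round 3: (4) [J8 :- Q1, W4.]. Adds J8.
Closure: {A4, B6, C6, D2, E7, F, H3, J8, L, M, N, Q1, R3, T, W4} — 15 facts.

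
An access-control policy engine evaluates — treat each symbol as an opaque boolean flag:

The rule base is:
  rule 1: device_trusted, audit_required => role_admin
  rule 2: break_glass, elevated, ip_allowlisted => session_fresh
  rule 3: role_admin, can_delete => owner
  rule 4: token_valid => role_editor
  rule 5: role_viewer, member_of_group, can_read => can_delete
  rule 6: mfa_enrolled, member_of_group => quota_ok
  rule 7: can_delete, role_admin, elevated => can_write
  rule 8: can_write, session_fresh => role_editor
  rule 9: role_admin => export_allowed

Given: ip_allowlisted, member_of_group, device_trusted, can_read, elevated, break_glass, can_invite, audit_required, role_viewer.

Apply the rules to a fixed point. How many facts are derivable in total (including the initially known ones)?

Round 1: rule 1 [device_trusted, audit_required => role_admin]; rule 2 [break_glass, elevated, ip_allowlisted => session_fresh]; rule 5 [role_viewer, member_of_group, can_read => can_delete]. New: role_admin, session_fresh, can_delete.
Round 2: rule 3 [role_admin, can_delete => owner]; rule 7 [can_delete, role_admin, elevated => can_write]; rule 9 [role_admin => export_allowed]. New: owner, can_write, export_allowed.
Round 3: rule 8 [can_write, session_fresh => role_editor]. New: role_editor.
Closure: {audit_required, break_glass, can_delete, can_invite, can_read, can_write, device_trusted, elevated, export_allowed, ip_allowlisted, member_of_group, owner, role_admin, role_editor, role_viewer, session_fresh} — 16 facts.

16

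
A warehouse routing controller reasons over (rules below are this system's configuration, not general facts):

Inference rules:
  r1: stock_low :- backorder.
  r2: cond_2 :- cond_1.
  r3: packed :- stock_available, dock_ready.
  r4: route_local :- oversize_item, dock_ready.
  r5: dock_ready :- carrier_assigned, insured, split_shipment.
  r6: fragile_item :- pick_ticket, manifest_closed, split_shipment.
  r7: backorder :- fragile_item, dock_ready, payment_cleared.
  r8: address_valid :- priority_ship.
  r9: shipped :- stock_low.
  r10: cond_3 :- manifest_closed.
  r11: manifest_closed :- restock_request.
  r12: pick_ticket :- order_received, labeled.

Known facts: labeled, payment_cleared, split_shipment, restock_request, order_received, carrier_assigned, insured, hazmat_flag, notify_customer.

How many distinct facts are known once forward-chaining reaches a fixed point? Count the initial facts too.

Round 1: r5 [dock_ready :- carrier_assigned, insured, split_shipment.]; r11 [manifest_closed :- restock_request.]; r12 [pick_ticket :- order_received, labeled.]. Adds dock_ready, manifest_closed, pick_ticket.
Round 2: r6 [fragile_item :- pick_ticket, manifest_closed, split_shipment.]; r10 [cond_3 :- manifest_closed.]. Adds fragile_item, cond_3.
Round 3: r7 [backorder :- fragile_item, dock_ready, payment_cleared.]. Adds backorder.
Round 4: r1 [stock_low :- backorder.]. Adds stock_low.
Round 5: r9 [shipped :- stock_low.]. Adds shipped.
Closure: {backorder, carrier_assigned, cond_3, dock_ready, fragile_item, hazmat_flag, insured, labeled, manifest_closed, notify_customer, order_received, payment_cleared, pick_ticket, restock_request, shipped, split_shipment, stock_low} — 17 facts.

17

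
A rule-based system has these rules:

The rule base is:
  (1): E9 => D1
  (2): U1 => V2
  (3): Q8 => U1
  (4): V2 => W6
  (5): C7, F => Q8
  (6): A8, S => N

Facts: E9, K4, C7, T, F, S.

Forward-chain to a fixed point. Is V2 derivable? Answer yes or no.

yes

Round 1 — (1), (5), derive D1, Q8.
Round 2 — (3), derive U1.
Round 3 — (2), derive V2.
Round 4 — (4), derive W6.
V2 appears in round 3, so it is derivable.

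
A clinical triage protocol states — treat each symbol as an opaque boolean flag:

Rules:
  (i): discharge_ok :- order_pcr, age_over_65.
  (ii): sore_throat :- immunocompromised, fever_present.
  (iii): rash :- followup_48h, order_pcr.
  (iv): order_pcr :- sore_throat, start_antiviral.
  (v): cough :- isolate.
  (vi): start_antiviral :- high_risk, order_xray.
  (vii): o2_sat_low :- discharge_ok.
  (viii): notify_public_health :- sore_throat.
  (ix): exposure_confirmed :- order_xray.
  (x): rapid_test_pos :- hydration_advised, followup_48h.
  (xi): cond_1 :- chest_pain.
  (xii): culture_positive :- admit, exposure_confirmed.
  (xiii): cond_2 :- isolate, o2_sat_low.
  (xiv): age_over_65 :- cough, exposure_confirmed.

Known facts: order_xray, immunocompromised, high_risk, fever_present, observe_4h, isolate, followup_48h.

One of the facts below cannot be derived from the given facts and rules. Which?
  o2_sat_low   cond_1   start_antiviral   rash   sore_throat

Round 1: (ii) [sore_throat :- immunocompromised, fever_present.]; (v) [cough :- isolate.]; (vi) [start_antiviral :- high_risk, order_xray.]; (ix) [exposure_confirmed :- order_xray.]. Adds sore_throat, cough, start_antiviral, exposure_confirmed.
Round 2: (iv) [order_pcr :- sore_throat, start_antiviral.]; (viii) [notify_public_health :- sore_throat.]; (xiv) [age_over_65 :- cough, exposure_confirmed.]. Adds order_pcr, notify_public_health, age_over_65.
Round 3: (i) [discharge_ok :- order_pcr, age_over_65.]; (iii) [rash :- followup_48h, order_pcr.]. Adds discharge_ok, rash.
Round 4: (vii) [o2_sat_low :- discharge_ok.]. Adds o2_sat_low.
Round 5: (xiii) [cond_2 :- isolate, o2_sat_low.]. Adds cond_2.
Derived: start_antiviral (round 1), rash (round 3), sore_throat (round 1), o2_sat_low (round 4). cond_1 never appears in any round.

cond_1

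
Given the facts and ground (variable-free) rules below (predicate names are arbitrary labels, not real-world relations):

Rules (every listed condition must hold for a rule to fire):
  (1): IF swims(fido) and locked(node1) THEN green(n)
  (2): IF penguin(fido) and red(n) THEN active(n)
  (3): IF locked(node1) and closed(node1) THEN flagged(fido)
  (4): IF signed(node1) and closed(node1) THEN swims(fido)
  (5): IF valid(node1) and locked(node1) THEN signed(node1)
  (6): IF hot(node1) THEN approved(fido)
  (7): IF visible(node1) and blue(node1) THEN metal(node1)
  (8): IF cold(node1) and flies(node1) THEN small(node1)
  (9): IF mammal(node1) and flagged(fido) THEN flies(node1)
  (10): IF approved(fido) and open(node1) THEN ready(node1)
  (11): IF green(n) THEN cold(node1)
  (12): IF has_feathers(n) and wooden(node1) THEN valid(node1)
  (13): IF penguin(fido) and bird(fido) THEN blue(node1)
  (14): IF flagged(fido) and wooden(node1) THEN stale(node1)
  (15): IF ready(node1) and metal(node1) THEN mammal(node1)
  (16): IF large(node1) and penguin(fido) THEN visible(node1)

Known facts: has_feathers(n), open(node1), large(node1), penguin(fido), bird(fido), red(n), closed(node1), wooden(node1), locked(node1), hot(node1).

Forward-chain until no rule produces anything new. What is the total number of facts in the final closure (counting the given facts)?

Round 1: (2) [IF penguin(fido) and red(n) THEN active(n)]; (3) [IF locked(node1) and closed(node1) THEN flagged(fido)]; (6) [IF hot(node1) THEN approved(fido)]; (12) [IF has_feathers(n) and wooden(node1) THEN valid(node1)]; (13) [IF penguin(fido) and bird(fido) THEN blue(node1)]; (16) [IF large(node1) and penguin(fido) THEN visible(node1)]. Adds active(n), flagged(fido), approved(fido), valid(node1), blue(node1), visible(node1).
Round 2: (5) [IF valid(node1) and locked(node1) THEN signed(node1)]; (7) [IF visible(node1) and blue(node1) THEN metal(node1)]; (10) [IF approved(fido) and open(node1) THEN ready(node1)]; (14) [IF flagged(fido) and wooden(node1) THEN stale(node1)]. Adds signed(node1), metal(node1), ready(node1), stale(node1).
Round 3: (4) [IF signed(node1) and closed(node1) THEN swims(fido)]; (15) [IF ready(node1) and metal(node1) THEN mammal(node1)]. Adds swims(fido), mammal(node1).
Round 4: (1) [IF swims(fido) and locked(node1) THEN green(n)]; (9) [IF mammal(node1) and flagged(fido) THEN flies(node1)]. Adds green(n), flies(node1).
Round 5: (11) [IF green(n) THEN cold(node1)]. Adds cold(node1).
Round 6: (8) [IF cold(node1) and flies(node1) THEN small(node1)]. Adds small(node1).
Closure: {active(n), approved(fido), bird(fido), blue(node1), closed(node1), cold(node1), flagged(fido), flies(node1), green(n), has_feathers(n), hot(node1), large(node1), locked(node1), mammal(node1), metal(node1), open(node1), penguin(fido), ready(node1), red(n), signed(node1), small(node1), stale(node1), swims(fido), valid(node1), visible(node1), wooden(node1)} — 26 facts.

26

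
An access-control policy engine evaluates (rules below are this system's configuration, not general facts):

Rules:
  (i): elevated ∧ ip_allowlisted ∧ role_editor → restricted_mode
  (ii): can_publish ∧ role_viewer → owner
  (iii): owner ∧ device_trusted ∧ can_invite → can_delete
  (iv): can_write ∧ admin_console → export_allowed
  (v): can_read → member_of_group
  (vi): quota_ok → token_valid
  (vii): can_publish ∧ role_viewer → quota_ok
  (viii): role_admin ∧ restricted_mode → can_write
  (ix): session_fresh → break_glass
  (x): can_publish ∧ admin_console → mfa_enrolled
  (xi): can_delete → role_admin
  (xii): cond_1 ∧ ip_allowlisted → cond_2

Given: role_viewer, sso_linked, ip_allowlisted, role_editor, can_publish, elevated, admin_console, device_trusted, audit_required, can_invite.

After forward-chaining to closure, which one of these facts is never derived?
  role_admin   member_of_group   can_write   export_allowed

Round 1: (i) [elevated ∧ ip_allowlisted ∧ role_editor → restricted_mode]; (ii) [can_publish ∧ role_viewer → owner]; (vii) [can_publish ∧ role_viewer → quota_ok]; (x) [can_publish ∧ admin_console → mfa_enrolled]. Adds restricted_mode, owner, quota_ok, mfa_enrolled.
Round 2: (iii) [owner ∧ device_trusted ∧ can_invite → can_delete]; (vi) [quota_ok → token_valid]. Adds can_delete, token_valid.
Round 3: (xi) [can_delete → role_admin]. Adds role_admin.
Round 4: (viii) [role_admin ∧ restricted_mode → can_write]. Adds can_write.
Round 5: (iv) [can_write ∧ admin_console → export_allowed]. Adds export_allowed.
Derived: role_admin (round 3), export_allowed (round 5), can_write (round 4). member_of_group never appears in any round.

member_of_group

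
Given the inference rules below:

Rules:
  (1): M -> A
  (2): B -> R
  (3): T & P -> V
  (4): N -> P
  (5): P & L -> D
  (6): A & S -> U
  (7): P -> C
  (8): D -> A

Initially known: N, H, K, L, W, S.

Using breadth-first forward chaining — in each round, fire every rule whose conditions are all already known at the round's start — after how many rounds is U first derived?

[1] (4) [N -> P]. ⇒ new: P.
[2] (5) [P & L -> D]; (7) [P -> C]. ⇒ new: D, C.
[3] (8) [D -> A]. ⇒ new: A.
[4] (6) [A & S -> U]. ⇒ new: U.
U first appears in round 4.

4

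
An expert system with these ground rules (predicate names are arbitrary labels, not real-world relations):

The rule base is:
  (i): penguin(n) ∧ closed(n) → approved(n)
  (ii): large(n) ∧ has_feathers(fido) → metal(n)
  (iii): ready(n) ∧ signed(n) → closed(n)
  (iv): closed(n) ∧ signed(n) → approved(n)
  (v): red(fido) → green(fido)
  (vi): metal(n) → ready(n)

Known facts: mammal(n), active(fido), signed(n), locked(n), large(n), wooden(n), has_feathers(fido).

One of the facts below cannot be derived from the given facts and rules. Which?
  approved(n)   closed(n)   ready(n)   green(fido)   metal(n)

green(fido)

Round 1 — (ii), derive metal(n).
Round 2 — (vi), derive ready(n).
Round 3 — (iii), derive closed(n).
Round 4 — (iv), derive approved(n).
Derived: ready(n) (round 2), metal(n) (round 1), closed(n) (round 3), approved(n) (round 4). green(fido) never appears in any round.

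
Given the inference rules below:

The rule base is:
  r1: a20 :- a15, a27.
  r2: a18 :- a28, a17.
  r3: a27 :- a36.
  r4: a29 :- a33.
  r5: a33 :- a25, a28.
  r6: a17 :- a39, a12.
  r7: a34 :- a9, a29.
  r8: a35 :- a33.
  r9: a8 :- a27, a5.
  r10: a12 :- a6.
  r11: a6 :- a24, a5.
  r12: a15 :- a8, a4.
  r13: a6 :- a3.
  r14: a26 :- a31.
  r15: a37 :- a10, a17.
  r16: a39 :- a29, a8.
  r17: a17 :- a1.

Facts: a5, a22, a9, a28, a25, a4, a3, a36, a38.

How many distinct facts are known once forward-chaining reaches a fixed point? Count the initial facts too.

Round 1 fires r3, r5, r13, giving a27, a33, a6.
Round 2 fires r4, r8, r9, r10, giving a29, a35, a8, a12.
Round 3 fires r7, r12, r16, giving a34, a15, a39.
Round 4 fires r1, r6, giving a20, a17.
Round 5 fires r2, giving a18.
Closure: {a12, a15, a17, a18, a20, a22, a25, a27, a28, a29, a3, a33, a34, a35, a36, a38, a39, a4, a5, a6, a8, a9} — 22 facts.

22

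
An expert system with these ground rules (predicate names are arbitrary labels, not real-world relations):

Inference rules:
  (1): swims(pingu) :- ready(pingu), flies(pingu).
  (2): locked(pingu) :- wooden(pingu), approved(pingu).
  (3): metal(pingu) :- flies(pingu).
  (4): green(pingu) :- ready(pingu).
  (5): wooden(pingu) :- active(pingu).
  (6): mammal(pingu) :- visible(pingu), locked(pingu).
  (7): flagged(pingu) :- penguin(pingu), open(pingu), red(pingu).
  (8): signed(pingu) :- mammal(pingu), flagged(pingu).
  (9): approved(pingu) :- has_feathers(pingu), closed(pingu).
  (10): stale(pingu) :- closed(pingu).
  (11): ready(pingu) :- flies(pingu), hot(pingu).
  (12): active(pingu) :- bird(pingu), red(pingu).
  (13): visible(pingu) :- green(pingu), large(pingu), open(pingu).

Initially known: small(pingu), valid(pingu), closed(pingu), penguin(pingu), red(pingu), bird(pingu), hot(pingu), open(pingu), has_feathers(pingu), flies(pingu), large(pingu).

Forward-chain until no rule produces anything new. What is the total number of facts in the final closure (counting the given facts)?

Round 1: (3) [metal(pingu) :- flies(pingu).]; (7) [flagged(pingu) :- penguin(pingu), open(pingu), red(pingu).]; (9) [approved(pingu) :- has_feathers(pingu), closed(pingu).]; (10) [stale(pingu) :- closed(pingu).]; (11) [ready(pingu) :- flies(pingu), hot(pingu).]; (12) [active(pingu) :- bird(pingu), red(pingu).]. Adds metal(pingu), flagged(pingu), approved(pingu), stale(pingu), ready(pingu), active(pingu).
Round 2: (1) [swims(pingu) :- ready(pingu), flies(pingu).]; (4) [green(pingu) :- ready(pingu).]; (5) [wooden(pingu) :- active(pingu).]. Adds swims(pingu), green(pingu), wooden(pingu).
Round 3: (2) [locked(pingu) :- wooden(pingu), approved(pingu).]; (13) [visible(pingu) :- green(pingu), large(pingu), open(pingu).]. Adds locked(pingu), visible(pingu).
Round 4: (6) [mammal(pingu) :- visible(pingu), locked(pingu).]. Adds mammal(pingu).
Round 5: (8) [signed(pingu) :- mammal(pingu), flagged(pingu).]. Adds signed(pingu).
Closure: {active(pingu), approved(pingu), bird(pingu), closed(pingu), flagged(pingu), flies(pingu), green(pingu), has_feathers(pingu), hot(pingu), large(pingu), locked(pingu), mammal(pingu), metal(pingu), open(pingu), penguin(pingu), ready(pingu), red(pingu), signed(pingu), small(pingu), stale(pingu), swims(pingu), valid(pingu), visible(pingu), wooden(pingu)} — 24 facts.

24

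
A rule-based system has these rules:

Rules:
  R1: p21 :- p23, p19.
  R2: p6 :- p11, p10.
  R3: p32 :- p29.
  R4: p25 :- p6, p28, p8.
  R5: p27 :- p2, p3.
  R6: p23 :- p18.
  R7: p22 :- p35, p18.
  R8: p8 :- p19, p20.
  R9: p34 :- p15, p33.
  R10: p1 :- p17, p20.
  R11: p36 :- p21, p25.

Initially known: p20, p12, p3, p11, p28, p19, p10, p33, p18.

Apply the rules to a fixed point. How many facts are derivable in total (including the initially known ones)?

Round 1: R2 [p6 :- p11, p10.]; R6 [p23 :- p18.]; R8 [p8 :- p19, p20.]. New: p6, p23, p8.
Round 2: R1 [p21 :- p23, p19.]; R4 [p25 :- p6, p28, p8.]. New: p21, p25.
Round 3: R11 [p36 :- p21, p25.]. New: p36.
Closure: {p10, p11, p12, p18, p19, p20, p21, p23, p25, p28, p3, p33, p36, p6, p8} — 15 facts.

15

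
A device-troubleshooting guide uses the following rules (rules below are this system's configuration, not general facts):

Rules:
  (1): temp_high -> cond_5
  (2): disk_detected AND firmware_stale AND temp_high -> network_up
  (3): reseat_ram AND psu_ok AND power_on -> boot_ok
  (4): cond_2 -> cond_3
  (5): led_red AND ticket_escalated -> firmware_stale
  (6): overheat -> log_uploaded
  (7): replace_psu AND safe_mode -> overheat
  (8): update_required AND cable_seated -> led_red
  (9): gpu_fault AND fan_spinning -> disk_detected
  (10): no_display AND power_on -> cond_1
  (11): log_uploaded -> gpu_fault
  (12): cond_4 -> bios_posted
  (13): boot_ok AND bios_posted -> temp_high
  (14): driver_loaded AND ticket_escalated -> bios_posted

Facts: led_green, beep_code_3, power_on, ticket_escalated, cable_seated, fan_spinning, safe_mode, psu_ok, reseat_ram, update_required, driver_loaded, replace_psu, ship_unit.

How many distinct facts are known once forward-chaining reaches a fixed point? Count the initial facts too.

Round 1: (3) [reseat_ram AND psu_ok AND power_on -> boot_ok]; (7) [replace_psu AND safe_mode -> overheat]; (8) [update_required AND cable_seated -> led_red]; (14) [driver_loaded AND ticket_escalated -> bios_posted]. Adds boot_ok, overheat, led_red, bios_posted.
Round 2: (5) [led_red AND ticket_escalated -> firmware_stale]; (6) [overheat -> log_uploaded]; (13) [boot_ok AND bios_posted -> temp_high]. Adds firmware_stale, log_uploaded, temp_high.
Round 3: (1) [temp_high -> cond_5]; (11) [log_uploaded -> gpu_fault]. Adds cond_5, gpu_fault.
Round 4: (9) [gpu_fault AND fan_spinning -> disk_detected]. Adds disk_detected.
Round 5: (2) [disk_detected AND firmware_stale AND temp_high -> network_up]. Adds network_up.
Closure: {beep_code_3, bios_posted, boot_ok, cable_seated, cond_5, disk_detected, driver_loaded, fan_spinning, firmware_stale, gpu_fault, led_green, led_red, log_uploaded, network_up, overheat, power_on, psu_ok, replace_psu, reseat_ram, safe_mode, ship_unit, temp_high, ticket_escalated, update_required} — 24 facts.

24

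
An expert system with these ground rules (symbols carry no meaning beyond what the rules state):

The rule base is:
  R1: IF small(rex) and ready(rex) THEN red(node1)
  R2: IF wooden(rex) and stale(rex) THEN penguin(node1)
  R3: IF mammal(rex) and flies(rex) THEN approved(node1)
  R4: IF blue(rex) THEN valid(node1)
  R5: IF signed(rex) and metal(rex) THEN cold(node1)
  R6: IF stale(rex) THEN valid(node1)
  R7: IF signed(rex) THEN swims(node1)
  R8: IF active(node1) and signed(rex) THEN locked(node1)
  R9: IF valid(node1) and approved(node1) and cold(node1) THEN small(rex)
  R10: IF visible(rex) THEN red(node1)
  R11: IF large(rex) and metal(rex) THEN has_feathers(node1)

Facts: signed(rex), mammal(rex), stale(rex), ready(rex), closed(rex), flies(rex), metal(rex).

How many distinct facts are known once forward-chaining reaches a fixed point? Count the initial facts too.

13

[1] R3 [IF mammal(rex) and flies(rex) THEN approved(node1)]; R5 [IF signed(rex) and metal(rex) THEN cold(node1)]; R6 [IF stale(rex) THEN valid(node1)]; R7 [IF signed(rex) THEN swims(node1)]. ⇒ new: approved(node1), cold(node1), valid(node1), swims(node1).
[2] R9 [IF valid(node1) and approved(node1) and cold(node1) THEN small(rex)]. ⇒ new: small(rex).
[3] R1 [IF small(rex) and ready(rex) THEN red(node1)]. ⇒ new: red(node1).
Closure: {approved(node1), closed(rex), cold(node1), flies(rex), mammal(rex), metal(rex), ready(rex), red(node1), signed(rex), small(rex), stale(rex), swims(node1), valid(node1)} — 13 facts.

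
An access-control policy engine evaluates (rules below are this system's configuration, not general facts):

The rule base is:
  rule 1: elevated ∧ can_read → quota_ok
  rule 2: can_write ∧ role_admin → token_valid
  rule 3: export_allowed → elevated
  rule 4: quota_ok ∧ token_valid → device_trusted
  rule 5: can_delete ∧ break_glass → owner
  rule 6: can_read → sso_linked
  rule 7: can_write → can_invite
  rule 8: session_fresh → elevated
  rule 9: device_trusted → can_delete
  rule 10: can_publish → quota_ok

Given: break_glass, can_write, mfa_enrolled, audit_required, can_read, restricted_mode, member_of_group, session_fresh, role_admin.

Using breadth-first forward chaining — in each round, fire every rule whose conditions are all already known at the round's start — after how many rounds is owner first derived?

Round 1: rule 2 [can_write ∧ role_admin → token_valid]; rule 6 [can_read → sso_linked]; rule 7 [can_write → can_invite]; rule 8 [session_fresh → elevated]. New: token_valid, sso_linked, can_invite, elevated.
Round 2: rule 1 [elevated ∧ can_read → quota_ok]. New: quota_ok.
Round 3: rule 4 [quota_ok ∧ token_valid → device_trusted]. New: device_trusted.
Round 4: rule 9 [device_trusted → can_delete]. New: can_delete.
Round 5: rule 5 [can_delete ∧ break_glass → owner]. New: owner.
owner first appears in round 5.

5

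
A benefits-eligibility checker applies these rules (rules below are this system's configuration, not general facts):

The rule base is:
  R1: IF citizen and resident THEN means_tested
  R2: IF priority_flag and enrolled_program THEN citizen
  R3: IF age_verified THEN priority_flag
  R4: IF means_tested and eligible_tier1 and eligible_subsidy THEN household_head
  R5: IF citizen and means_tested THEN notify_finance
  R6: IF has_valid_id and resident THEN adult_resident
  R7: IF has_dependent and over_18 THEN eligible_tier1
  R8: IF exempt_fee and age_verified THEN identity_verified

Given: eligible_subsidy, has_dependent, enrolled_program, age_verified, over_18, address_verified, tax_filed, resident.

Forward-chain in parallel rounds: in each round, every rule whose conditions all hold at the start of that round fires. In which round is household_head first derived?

Round 1: R3 [IF age_verified THEN priority_flag]; R7 [IF has_dependent and over_18 THEN eligible_tier1]. New: priority_flag, eligible_tier1.
Round 2: R2 [IF priority_flag and enrolled_program THEN citizen]. New: citizen.
Round 3: R1 [IF citizen and resident THEN means_tested]. New: means_tested.
Round 4: R4 [IF means_tested and eligible_tier1 and eligible_subsidy THEN household_head]; R5 [IF citizen and means_tested THEN notify_finance]. New: household_head, notify_finance.
household_head first appears in round 4.

4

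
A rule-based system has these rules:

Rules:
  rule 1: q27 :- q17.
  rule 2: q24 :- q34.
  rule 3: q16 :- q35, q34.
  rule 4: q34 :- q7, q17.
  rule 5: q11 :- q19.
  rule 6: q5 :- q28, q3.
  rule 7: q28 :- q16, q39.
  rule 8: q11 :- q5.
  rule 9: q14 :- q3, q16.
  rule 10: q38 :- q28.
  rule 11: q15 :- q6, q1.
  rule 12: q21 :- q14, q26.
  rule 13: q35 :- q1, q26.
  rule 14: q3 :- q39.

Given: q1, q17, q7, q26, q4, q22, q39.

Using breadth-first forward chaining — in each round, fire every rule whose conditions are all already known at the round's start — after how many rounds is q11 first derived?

Round 1: rule 1 [q27 :- q17.]; rule 4 [q34 :- q7, q17.]; rule 13 [q35 :- q1, q26.]; rule 14 [q3 :- q39.]. Adds q27, q34, q35, q3.
Round 2: rule 2 [q24 :- q34.]; rule 3 [q16 :- q35, q34.]. Adds q24, q16.
Round 3: rule 7 [q28 :- q16, q39.]; rule 9 [q14 :- q3, q16.]. Adds q28, q14.
Round 4: rule 6 [q5 :- q28, q3.]; rule 10 [q38 :- q28.]; rule 12 [q21 :- q14, q26.]. Adds q5, q38, q21.
Round 5: rule 8 [q11 :- q5.]. Adds q11.
q11 first appears in round 5.

5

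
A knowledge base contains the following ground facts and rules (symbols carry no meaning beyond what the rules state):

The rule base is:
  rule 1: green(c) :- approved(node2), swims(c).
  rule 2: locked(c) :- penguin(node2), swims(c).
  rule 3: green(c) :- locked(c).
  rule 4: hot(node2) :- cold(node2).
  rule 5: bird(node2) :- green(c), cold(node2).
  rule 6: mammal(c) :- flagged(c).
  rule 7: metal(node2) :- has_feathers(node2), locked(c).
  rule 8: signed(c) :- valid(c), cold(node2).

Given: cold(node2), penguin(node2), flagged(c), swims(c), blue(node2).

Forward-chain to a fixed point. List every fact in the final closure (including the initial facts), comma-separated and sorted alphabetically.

bird(node2), blue(node2), cold(node2), flagged(c), green(c), hot(node2), locked(c), mammal(c), penguin(node2), swims(c)

Round 1: rule 2 [locked(c) :- penguin(node2), swims(c).]; rule 4 [hot(node2) :- cold(node2).]; rule 6 [mammal(c) :- flagged(c).]. Adds locked(c), hot(node2), mammal(c).
Round 2: rule 3 [green(c) :- locked(c).]. Adds green(c).
Round 3: rule 5 [bird(node2) :- green(c), cold(node2).]. Adds bird(node2).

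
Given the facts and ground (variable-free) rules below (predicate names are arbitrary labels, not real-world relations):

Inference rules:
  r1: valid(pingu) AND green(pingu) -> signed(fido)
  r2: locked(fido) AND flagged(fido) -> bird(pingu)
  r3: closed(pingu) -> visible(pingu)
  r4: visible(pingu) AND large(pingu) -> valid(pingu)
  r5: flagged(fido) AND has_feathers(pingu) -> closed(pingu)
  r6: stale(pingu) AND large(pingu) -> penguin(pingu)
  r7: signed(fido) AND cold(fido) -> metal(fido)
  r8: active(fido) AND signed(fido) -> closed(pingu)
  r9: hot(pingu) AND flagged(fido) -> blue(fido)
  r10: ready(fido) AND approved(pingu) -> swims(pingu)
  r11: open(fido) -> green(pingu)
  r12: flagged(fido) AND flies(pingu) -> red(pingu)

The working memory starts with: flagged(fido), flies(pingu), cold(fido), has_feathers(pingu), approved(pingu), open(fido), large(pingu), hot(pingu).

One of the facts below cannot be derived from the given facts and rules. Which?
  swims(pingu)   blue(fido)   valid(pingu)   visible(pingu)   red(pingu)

swims(pingu)

Round 1 — r5, r9, r11, r12, derive closed(pingu), blue(fido), green(pingu), red(pingu).
Round 2 — r3, derive visible(pingu).
Round 3 — r4, derive valid(pingu).
Round 4 — r1, derive signed(fido).
Round 5 — r7, derive metal(fido).
Derived: valid(pingu) (round 3), visible(pingu) (round 2), red(pingu) (round 1), blue(fido) (round 1). swims(pingu) never appears in any round.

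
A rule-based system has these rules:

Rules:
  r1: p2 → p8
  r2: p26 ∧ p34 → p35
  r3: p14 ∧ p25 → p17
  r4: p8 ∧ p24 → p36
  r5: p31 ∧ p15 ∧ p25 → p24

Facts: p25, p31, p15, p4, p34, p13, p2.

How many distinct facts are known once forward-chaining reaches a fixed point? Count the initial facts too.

10

[1] r1 [p2 → p8]; r5 [p31 ∧ p15 ∧ p25 → p24]. ⇒ new: p8, p24.
[2] r4 [p8 ∧ p24 → p36]. ⇒ new: p36.
Closure: {p13, p15, p2, p24, p25, p31, p34, p36, p4, p8} — 10 facts.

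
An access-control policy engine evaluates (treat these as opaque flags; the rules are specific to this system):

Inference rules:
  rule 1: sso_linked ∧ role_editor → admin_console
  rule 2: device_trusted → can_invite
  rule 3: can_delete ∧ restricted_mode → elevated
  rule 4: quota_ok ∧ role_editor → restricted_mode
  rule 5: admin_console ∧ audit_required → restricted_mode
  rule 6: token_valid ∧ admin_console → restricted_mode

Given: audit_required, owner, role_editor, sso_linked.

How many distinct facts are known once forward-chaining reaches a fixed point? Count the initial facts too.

6

[1] rule 1 [sso_linked ∧ role_editor → admin_console]. ⇒ new: admin_console.
[2] rule 5 [admin_console ∧ audit_required → restricted_mode]. ⇒ new: restricted_mode.
Closure: {admin_console, audit_required, owner, restricted_mode, role_editor, sso_linked} — 6 facts.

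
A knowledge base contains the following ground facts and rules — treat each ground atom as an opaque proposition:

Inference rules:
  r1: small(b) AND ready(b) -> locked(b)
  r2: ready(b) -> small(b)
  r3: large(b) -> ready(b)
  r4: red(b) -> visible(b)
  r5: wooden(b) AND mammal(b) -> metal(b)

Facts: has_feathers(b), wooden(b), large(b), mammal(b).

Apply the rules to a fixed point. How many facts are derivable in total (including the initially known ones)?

8

Round 1: r3 [large(b) -> ready(b)]; r5 [wooden(b) AND mammal(b) -> metal(b)]. New: ready(b), metal(b).
Round 2: r2 [ready(b) -> small(b)]. New: small(b).
Round 3: r1 [small(b) AND ready(b) -> locked(b)]. New: locked(b).
Closure: {has_feathers(b), large(b), locked(b), mammal(b), metal(b), ready(b), small(b), wooden(b)} — 8 facts.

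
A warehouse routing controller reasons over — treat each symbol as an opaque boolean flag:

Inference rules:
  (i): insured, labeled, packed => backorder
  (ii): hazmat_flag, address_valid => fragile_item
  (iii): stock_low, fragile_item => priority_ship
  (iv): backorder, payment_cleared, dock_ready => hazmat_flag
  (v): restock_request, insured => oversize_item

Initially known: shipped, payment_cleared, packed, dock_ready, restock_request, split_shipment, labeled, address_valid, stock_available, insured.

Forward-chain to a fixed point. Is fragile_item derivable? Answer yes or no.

yes

Round 1 — (i), (v), derive backorder, oversize_item.
Round 2 — (iv), derive hazmat_flag.
Round 3 — (ii), derive fragile_item.
fragile_item appears in round 3, so it is derivable.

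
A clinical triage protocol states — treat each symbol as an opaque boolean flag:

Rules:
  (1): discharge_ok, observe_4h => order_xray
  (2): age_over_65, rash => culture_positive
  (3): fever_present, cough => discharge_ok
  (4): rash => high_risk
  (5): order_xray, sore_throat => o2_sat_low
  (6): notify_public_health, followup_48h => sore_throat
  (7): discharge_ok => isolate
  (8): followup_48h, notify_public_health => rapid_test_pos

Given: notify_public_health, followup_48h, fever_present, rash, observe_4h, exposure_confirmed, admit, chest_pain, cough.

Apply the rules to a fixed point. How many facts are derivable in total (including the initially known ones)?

[1] (3) [fever_present, cough => discharge_ok]; (4) [rash => high_risk]; (6) [notify_public_health, followup_48h => sore_throat]; (8) [followup_48h, notify_public_health => rapid_test_pos]. ⇒ new: discharge_ok, high_risk, sore_throat, rapid_test_pos.
[2] (1) [discharge_ok, observe_4h => order_xray]; (7) [discharge_ok => isolate]. ⇒ new: order_xray, isolate.
[3] (5) [order_xray, sore_throat => o2_sat_low]. ⇒ new: o2_sat_low.
Closure: {admit, chest_pain, cough, discharge_ok, exposure_confirmed, fever_present, followup_48h, high_risk, isolate, notify_public_health, o2_sat_low, observe_4h, order_xray, rapid_test_pos, rash, sore_throat} — 16 facts.

16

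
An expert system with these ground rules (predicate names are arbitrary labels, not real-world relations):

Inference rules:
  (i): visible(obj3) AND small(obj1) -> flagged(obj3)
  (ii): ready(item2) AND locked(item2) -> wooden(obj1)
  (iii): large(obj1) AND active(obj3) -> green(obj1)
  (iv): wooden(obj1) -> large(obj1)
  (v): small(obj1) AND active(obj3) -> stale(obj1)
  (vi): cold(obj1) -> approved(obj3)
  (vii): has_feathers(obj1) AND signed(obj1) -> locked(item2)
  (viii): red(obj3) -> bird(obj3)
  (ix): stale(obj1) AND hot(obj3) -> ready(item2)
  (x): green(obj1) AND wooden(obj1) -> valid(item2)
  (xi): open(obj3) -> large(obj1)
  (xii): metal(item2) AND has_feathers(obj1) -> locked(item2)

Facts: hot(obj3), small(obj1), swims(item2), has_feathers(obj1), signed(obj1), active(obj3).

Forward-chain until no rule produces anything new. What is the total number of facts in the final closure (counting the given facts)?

Round 1: (v) [small(obj1) AND active(obj3) -> stale(obj1)]; (vii) [has_feathers(obj1) AND signed(obj1) -> locked(item2)]. New: stale(obj1), locked(item2).
Round 2: (ix) [stale(obj1) AND hot(obj3) -> ready(item2)]. New: ready(item2).
Round 3: (ii) [ready(item2) AND locked(item2) -> wooden(obj1)]. New: wooden(obj1).
Round 4: (iv) [wooden(obj1) -> large(obj1)]. New: large(obj1).
Round 5: (iii) [large(obj1) AND active(obj3) -> green(obj1)]. New: green(obj1).
Round 6: (x) [green(obj1) AND wooden(obj1) -> valid(item2)]. New: valid(item2).
Closure: {active(obj3), green(obj1), has_feathers(obj1), hot(obj3), large(obj1), locked(item2), ready(item2), signed(obj1), small(obj1), stale(obj1), swims(item2), valid(item2), wooden(obj1)} — 13 facts.

13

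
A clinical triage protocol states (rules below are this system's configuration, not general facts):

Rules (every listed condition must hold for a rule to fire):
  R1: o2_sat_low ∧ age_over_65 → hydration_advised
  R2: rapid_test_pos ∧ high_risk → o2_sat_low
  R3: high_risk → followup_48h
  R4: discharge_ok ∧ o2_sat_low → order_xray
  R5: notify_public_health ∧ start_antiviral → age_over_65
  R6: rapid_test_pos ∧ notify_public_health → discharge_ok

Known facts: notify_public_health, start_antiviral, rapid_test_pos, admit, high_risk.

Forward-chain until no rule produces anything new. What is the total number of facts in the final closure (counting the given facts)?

Round 1 — R2, R3, R5, R6, derive o2_sat_low, followup_48h, age_over_65, discharge_ok.
Round 2 — R1, R4, derive hydration_advised, order_xray.
Closure: {admit, age_over_65, discharge_ok, followup_48h, high_risk, hydration_advised, notify_public_health, o2_sat_low, order_xray, rapid_test_pos, start_antiviral} — 11 facts.

11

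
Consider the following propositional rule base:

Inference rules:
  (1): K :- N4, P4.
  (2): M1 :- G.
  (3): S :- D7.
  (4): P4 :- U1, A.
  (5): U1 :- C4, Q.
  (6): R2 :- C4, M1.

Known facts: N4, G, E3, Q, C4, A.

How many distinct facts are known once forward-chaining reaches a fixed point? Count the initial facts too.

11

Round 1 fires (2), (5), giving M1, U1.
Round 2 fires (4), (6), giving P4, R2.
Round 3 fires (1), giving K.
Closure: {A, C4, E3, G, K, M1, N4, P4, Q, R2, U1} — 11 facts.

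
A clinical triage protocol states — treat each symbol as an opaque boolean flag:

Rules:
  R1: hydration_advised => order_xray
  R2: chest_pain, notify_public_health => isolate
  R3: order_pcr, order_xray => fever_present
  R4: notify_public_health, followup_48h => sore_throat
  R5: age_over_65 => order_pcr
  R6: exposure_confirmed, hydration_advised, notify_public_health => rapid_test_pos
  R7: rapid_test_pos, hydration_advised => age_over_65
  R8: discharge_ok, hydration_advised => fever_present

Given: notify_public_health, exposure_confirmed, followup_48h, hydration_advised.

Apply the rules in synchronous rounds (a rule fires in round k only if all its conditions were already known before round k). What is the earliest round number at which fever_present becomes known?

4

[1] R1 [hydration_advised => order_xray]; R4 [notify_public_health, followup_48h => sore_throat]; R6 [exposure_confirmed, hydration_advised, notify_public_health => rapid_test_pos]. ⇒ new: order_xray, sore_throat, rapid_test_pos.
[2] R7 [rapid_test_pos, hydration_advised => age_over_65]. ⇒ new: age_over_65.
[3] R5 [age_over_65 => order_pcr]. ⇒ new: order_pcr.
[4] R3 [order_pcr, order_xray => fever_present]. ⇒ new: fever_present.
fever_present first appears in round 4.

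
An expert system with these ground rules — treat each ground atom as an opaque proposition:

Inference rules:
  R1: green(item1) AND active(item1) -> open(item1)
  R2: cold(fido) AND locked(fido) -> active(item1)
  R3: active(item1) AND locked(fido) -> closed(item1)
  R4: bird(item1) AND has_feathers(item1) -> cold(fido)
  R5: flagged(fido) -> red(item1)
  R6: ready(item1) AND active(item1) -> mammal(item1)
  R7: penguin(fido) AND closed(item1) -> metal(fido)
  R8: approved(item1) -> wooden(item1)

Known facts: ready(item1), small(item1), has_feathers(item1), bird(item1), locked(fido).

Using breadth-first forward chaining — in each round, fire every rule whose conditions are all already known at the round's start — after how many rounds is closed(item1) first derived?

3

[1] R4 [bird(item1) AND has_feathers(item1) -> cold(fido)]. ⇒ new: cold(fido).
[2] R2 [cold(fido) AND locked(fido) -> active(item1)]. ⇒ new: active(item1).
[3] R3 [active(item1) AND locked(fido) -> closed(item1)]; R6 [ready(item1) AND active(item1) -> mammal(item1)]. ⇒ new: closed(item1), mammal(item1).
closed(item1) first appears in round 3.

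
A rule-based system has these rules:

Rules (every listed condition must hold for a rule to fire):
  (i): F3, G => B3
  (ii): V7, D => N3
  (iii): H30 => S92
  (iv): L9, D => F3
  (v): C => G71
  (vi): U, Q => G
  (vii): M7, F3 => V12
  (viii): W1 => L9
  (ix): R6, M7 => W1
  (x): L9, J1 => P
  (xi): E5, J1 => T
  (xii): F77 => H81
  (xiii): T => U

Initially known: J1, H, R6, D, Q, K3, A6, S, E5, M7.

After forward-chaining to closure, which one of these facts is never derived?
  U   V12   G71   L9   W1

G71

Round 1: (ix) [R6, M7 => W1]; (xi) [E5, J1 => T]. Adds W1, T.
Round 2: (viii) [W1 => L9]; (xiii) [T => U]. Adds L9, U.
Round 3: (iv) [L9, D => F3]; (vi) [U, Q => G]; (x) [L9, J1 => P]. Adds F3, G, P.
Round 4: (i) [F3, G => B3]; (vii) [M7, F3 => V12]. Adds B3, V12.
Derived: W1 (round 1), L9 (round 2), V12 (round 4), U (round 2). G71 never appears in any round.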